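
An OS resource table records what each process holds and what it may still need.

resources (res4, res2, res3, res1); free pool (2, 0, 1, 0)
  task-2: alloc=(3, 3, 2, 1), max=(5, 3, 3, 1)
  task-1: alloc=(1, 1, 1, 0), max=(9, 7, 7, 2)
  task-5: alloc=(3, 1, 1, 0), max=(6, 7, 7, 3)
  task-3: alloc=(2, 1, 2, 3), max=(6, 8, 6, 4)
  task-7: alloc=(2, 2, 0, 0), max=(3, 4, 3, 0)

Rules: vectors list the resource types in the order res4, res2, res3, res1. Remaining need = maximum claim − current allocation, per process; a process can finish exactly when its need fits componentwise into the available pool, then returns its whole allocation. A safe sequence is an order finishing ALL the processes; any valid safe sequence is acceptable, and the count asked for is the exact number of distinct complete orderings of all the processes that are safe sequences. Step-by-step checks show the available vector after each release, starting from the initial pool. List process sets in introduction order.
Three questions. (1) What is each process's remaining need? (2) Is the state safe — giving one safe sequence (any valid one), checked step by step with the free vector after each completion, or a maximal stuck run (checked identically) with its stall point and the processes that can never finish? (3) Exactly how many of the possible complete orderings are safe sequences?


(1) Need matrix, components ordered res4, res2, res3, res1:
  task-2: (2, 0, 1, 0)
  task-1: (8, 6, 6, 2)
  task-5: (3, 6, 6, 3)
  task-3: (4, 7, 4, 1)
  task-7: (1, 2, 3, 0)
(2) UNSAFE — no complete ordering exists.
Key observation: the pool after task-2, task-7 is (7, 5, 3, 1); every surviving request exceeds it in res2, so progress ends there.
A maximal execution: task-2, task-7 — then nothing else fits. Walking it through:
  pool = (2, 0, 1, 0)
  run task-2 (needs (2, 0, 1, 0), free (2, 0, 1, 0)); after release of (3, 3, 2, 1) the pool is (5, 3, 3, 1)
  run task-7 (needs (1, 2, 3, 0), free (5, 3, 3, 1)); after release of (2, 2, 0, 0) the pool is (7, 5, 3, 1)
  task-1 still needs (8, 6, 6, 2) but only (7, 5, 3, 1) is free — short on res4, res2, res3 and res1
  task-5 still needs (3, 6, 6, 3) but only (7, 5, 3, 1) is free — short on res2, res3 and res1
  task-3 still needs (4, 7, 4, 1) but only (7, 5, 3, 1) is free — short on res2 and res3
Permanently blocked: task-1, task-5 and task-3.
(3) The exact count: 0 of the possible complete orderings are safe sequences.


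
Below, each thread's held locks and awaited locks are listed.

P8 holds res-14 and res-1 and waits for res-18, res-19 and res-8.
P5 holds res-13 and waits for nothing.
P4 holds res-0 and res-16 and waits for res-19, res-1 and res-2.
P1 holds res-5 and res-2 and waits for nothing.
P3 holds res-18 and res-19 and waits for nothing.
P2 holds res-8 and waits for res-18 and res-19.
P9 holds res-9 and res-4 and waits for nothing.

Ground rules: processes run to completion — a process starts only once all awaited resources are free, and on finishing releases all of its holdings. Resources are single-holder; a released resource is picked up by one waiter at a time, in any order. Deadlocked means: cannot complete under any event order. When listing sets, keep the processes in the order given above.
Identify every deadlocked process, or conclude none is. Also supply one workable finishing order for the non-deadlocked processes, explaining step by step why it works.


No process is deadlocked.
Key observation: the wait graph is acyclic; completion cascades from the unblocked processes through everyone else.
A valid finishing order for the others: P3, P2, P8, P5, P1, P9, P4.
Check, step by step:
  run P3 (it waits on nothing); releases res-18 and res-19
  run P2 (all its waits — res-18 and res-19 — are resolved); releases res-8
  run P8 (all its waits — res-18, res-19 and res-8 — are resolved); releases res-14 and res-1
  run P5 (it waits on nothing); releases res-13
  run P1 (it waits on nothing); releases res-5 and res-2
  run P9 (it waits on nothing); releases res-9 and res-4
  run P4 (all its waits — res-19, res-1 and res-2 — are resolved); releases res-0 and res-16


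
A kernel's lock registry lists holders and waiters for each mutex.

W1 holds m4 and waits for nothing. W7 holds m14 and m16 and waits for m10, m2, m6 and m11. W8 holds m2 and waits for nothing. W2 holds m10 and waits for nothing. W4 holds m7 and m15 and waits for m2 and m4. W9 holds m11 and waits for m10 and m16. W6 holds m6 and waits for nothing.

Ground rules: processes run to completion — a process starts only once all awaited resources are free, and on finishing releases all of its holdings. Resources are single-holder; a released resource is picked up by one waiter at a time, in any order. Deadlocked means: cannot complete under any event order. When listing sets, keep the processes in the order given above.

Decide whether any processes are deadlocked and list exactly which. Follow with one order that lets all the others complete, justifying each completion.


Deadlocked set: W7 and W9.
Key observation: the waits loop around W7 -> W9 -> W7 with no way out; no other process is dragged down with it.
One completion order for the rest: W8, W6, W1, W2, W4.
Walking it through:
  W8 waits on nothing -> runs at once and releases m2
  W6 waits on nothing -> runs at once and releases m6
  W1 waits on nothing -> runs at once and releases m4
  W2 waits on nothing -> runs at once and releases m10
  W4: everything it awaited (m2 and m4) is free; runs, freeing m7 and m15


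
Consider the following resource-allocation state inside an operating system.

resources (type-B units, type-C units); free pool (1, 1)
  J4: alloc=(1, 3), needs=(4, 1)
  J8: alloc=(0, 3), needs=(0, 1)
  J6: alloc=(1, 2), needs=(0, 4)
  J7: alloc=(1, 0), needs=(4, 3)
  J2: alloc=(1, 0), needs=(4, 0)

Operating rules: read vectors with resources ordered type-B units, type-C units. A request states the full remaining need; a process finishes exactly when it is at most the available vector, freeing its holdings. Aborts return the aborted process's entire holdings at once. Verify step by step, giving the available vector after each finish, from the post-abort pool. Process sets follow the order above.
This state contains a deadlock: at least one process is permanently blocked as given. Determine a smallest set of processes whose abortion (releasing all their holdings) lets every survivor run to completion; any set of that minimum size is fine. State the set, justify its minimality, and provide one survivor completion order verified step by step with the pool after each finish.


Abort J7 and J2.
Key observation: J4 was stuck for good until J7 and J2 gave back (2, 0); in the order shown it finishes at step 3.
Minimality, checking each single-abort alternative: J4 alone leaves J7 blocked (short on type-B units); J8 alone leaves J4 blocked (short on type-B units); J6 alone leaves J4 blocked (short on type-B units); J7 alone leaves J4 blocked (short on type-B units); J2 alone leaves J4 blocked (short on type-B units).
One survivor order: J8, J6, J4. Check, step by step (post-abort pool first):
  pool = (3, 1)
  J8: need (0, 1) fits (3, 1); releases (0, 3), pool now (3, 4)
  J6: need (0, 4) fits (3, 4); releases (1, 2), pool now (4, 6)
  J4: need (4, 1) fits (4, 6); releases (1, 3), pool now (5, 9)


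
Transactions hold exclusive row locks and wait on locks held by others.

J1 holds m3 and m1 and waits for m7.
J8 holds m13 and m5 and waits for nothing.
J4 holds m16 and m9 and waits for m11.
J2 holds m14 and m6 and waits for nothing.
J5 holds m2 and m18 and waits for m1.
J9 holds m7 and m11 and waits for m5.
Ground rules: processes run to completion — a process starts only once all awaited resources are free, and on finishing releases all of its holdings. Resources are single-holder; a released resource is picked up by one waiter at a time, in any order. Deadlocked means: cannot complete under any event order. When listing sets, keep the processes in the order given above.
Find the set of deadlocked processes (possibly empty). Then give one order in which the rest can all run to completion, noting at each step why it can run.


The deadlocked set is empty.
Key observation: the wait graph is acyclic; completion cascades from the unblocked processes through everyone else.
A valid finishing order for the others: J8, J2, J9, J4, J1, J5.
Step-by-step check:
  J8: no waits; runs immediately, freeing m13 and m5
  J2: no waits; runs immediately, freeing m14 and m6
  run J9 (all its waits — m5 — are resolved); releases m7 and m11
  run J4 (all its waits — m11 — are resolved); releases m16 and m9
  run J1 (all its waits — m7 — are resolved); releases m3 and m1
  run J5 (all its waits — m1 — are resolved); releases m2 and m18


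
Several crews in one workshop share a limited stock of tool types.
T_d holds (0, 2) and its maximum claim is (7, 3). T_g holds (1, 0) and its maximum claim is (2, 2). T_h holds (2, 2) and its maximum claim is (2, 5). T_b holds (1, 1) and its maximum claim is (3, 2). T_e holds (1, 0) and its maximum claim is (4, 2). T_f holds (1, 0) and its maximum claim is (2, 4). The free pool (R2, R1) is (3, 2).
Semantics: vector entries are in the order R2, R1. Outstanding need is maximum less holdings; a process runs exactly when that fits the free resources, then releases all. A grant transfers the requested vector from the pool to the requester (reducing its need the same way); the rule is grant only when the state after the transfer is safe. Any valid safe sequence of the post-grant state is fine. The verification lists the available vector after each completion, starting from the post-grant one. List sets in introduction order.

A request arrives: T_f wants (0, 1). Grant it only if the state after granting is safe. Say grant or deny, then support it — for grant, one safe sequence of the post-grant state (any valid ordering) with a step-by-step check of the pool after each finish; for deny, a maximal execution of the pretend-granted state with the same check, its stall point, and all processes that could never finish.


DENY. Granting would leave the state unsafe.
Key observation: after T_b, T_e, T_g the pool peaks at (6, 2), and each blocked process is short somewhere: T_d on R2; T_h on R1; T_f on R1.
Pretend the grant happened; the run T_b, T_e, T_g goes as far as possible. Check, step by step:
  pool = (3, 1)
  T_b needs (2, 1) <= (3, 1) -> finishes; pool += (1, 1) = (4, 2)
  T_e needs (3, 2) <= (4, 2) -> finishes; pool += (1, 0) = (5, 2)
  T_g needs (1, 2) <= (5, 2) -> finishes; pool += (1, 0) = (6, 2)
  blocked: T_d wants (7, 1), pool (6, 2) — not enough R2
  blocked: T_h wants (0, 3), pool (6, 2) — not enough R1
  blocked: T_f wants (1, 3), pool (6, 2) — not enough R1
Post-grant, the permanently blocked set is T_d, T_h and T_f.


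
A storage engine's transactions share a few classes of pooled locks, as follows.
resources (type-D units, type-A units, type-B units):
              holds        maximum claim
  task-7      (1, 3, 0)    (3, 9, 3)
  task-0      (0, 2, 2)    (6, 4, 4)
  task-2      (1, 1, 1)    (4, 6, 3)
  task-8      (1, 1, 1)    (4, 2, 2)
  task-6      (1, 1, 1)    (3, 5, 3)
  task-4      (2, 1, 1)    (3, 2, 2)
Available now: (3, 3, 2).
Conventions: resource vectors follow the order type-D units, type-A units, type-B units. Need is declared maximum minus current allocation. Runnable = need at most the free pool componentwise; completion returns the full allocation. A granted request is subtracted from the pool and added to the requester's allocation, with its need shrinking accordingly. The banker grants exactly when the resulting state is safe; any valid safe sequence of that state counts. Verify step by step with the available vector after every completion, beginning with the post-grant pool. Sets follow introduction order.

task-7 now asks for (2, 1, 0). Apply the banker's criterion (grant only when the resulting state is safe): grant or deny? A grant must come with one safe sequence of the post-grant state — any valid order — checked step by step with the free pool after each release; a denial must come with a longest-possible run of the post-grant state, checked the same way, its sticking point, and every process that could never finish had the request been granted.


GRANT: granting preserves safety; a valid post-grant sequence is task-4, task-8, task-6, task-7, task-2, task-0.
Key observation: post-grant, (1, 2, 2) remains, and an order beginning with task-4 completes everyone.
Verifying the post-grant state step by step:
  pool = (1, 2, 2)
  task-4 needs (1, 1, 1) <= (1, 2, 2) -> finishes; pool += (2, 1, 1) = (3, 3, 3)
  task-8 needs (3, 1, 1) <= (3, 3, 3) -> finishes; pool += (1, 1, 1) = (4, 4, 4)
  task-6 needs (2, 4, 2) <= (4, 4, 4) -> finishes; pool += (1, 1, 1) = (5, 5, 5)
  task-7 needs (0, 5, 3) <= (5, 5, 5) -> finishes; pool += (3, 4, 0) = (8, 9, 5)
  task-2 needs (3, 5, 2) <= (8, 9, 5) -> finishes; pool += (1, 1, 1) = (9, 10, 6)
  task-0 needs (6, 2, 2) <= (9, 10, 6) -> finishes; pool += (0, 2, 2) = (9, 12, 8)


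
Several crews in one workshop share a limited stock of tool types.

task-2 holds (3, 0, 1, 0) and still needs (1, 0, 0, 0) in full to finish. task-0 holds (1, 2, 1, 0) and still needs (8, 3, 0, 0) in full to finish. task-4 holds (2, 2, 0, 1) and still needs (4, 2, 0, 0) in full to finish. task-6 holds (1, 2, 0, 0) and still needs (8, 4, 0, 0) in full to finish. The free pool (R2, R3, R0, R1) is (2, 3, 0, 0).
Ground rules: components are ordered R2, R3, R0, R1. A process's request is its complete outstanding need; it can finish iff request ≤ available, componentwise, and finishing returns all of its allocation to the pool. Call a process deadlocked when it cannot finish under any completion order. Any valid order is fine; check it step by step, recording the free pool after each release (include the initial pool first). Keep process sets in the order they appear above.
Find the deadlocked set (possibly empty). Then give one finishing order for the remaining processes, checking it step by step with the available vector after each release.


Deadlocked: task-0 and task-6.
Key observation: once task-2, task-4 finish, the pool peaks at (7, 5, 1, 1) — and every remaining process still needs more R2 than that.
A valid finishing order for the others: task-2, task-4. Step-by-step check:
  pool = (2, 3, 0, 0)
  task-2 needs (1, 0, 0, 0) <= (2, 3, 0, 0) -> finishes; pool += (3, 0, 1, 0) = (5, 3, 1, 0)
  task-4 needs (4, 2, 0, 0) <= (5, 3, 1, 0) -> finishes; pool += (2, 2, 0, 1) = (7, 5, 1, 1)
The stuck group stays short no matter what:
  blocked: task-0 wants (8, 3, 0, 0), pool (7, 5, 1, 1) — not enough R2
  blocked: task-6 wants (8, 4, 0, 0), pool (7, 5, 1, 1) — not enough R2


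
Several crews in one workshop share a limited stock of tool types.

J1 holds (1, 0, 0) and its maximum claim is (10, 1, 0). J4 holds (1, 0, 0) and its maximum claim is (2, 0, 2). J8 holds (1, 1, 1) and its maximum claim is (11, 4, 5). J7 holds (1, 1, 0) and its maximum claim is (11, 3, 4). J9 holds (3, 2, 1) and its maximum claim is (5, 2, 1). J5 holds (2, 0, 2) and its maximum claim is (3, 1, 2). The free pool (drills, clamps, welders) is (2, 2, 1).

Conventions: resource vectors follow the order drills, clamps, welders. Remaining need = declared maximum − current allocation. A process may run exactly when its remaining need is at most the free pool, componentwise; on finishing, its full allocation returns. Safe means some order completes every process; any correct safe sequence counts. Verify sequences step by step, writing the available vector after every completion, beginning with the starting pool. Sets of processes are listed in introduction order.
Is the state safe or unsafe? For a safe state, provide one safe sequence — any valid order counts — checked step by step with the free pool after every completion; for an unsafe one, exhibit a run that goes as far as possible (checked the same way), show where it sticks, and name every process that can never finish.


UNSAFE.
Key observation: even finishing J9, J5, J4 leaves just (8, 4, 4) free — too little drills for any of the remaining processes.
A maximal execution: J9, J5, J4 — then nothing else fits. Step-by-step check:
  pool = (2, 2, 1)
  J9: need (2, 0, 0) fits (2, 2, 1); releases (3, 2, 1), pool now (5, 4, 2)
  J5: need (1, 1, 0) fits (5, 4, 2); releases (2, 0, 2), pool now (7, 4, 4)
  J4: need (1, 0, 2) fits (7, 4, 4); releases (1, 0, 0), pool now (8, 4, 4)
  J1 cannot run: need (9, 1, 0) vs free (8, 4, 4) (insufficient drills)
  J8 cannot run: need (10, 3, 4) vs free (8, 4, 4) (insufficient drills)
  J7 cannot run: need (10, 2, 4) vs free (8, 4, 4) (insufficient drills)
Permanently blocked: J1, J8 and J7.


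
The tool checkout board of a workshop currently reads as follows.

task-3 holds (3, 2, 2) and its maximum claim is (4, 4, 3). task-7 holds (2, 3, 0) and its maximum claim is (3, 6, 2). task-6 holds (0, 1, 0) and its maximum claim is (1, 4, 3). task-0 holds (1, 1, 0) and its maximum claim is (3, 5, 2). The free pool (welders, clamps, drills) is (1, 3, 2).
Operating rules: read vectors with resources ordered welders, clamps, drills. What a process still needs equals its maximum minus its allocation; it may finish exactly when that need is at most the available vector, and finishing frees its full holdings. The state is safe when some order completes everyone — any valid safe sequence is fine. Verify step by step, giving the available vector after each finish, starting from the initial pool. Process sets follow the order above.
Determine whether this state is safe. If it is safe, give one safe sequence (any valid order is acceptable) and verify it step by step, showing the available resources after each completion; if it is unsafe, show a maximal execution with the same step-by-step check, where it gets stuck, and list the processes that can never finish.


SAFE. One safe sequence: task-3, task-0, task-6, task-7.
Key observation: task-3 is the earliest step where a requested resource binds exactly: need (1, 2, 1), pool (1, 3, 2) at its turn.
Verifying each step:
  pool = (1, 3, 2)
  task-3 needs (1, 2, 1) <= (1, 3, 2) -> finishes; pool += (3, 2, 2) = (4, 5, 4)
  task-0 needs (2, 4, 2) <= (4, 5, 4) -> finishes; pool += (1, 1, 0) = (5, 6, 4)
  task-6 needs (1, 3, 3) <= (5, 6, 4) -> finishes; pool += (0, 1, 0) = (5, 7, 4)
  task-7 needs (1, 3, 2) <= (5, 7, 4) -> finishes; pool += (2, 3, 0) = (7, 10, 4)


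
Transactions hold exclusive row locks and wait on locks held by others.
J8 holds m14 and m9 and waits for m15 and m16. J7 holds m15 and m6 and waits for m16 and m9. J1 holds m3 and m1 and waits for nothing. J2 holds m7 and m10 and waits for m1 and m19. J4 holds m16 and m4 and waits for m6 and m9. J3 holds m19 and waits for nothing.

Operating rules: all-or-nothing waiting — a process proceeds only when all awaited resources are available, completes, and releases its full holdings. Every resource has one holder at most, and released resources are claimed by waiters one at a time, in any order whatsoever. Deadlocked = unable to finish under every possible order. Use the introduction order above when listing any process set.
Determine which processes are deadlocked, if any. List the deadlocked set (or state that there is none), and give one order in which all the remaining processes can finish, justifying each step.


Deadlocked set: J8, J7 and J4.
Key observation: the cycle J8 -> J7 -> J8 can never break — each member waits on the next; J4 is caught in further circular waits.
A valid finishing order for the others: J1, J3, J2.
Step-by-step check:
  J1 waits on nothing -> runs at once and releases m3 and m1
  J3 waits on nothing -> runs at once and releases m19
  J2: everything it awaited (m1 and m19) is free; runs, freeing m7 and m10


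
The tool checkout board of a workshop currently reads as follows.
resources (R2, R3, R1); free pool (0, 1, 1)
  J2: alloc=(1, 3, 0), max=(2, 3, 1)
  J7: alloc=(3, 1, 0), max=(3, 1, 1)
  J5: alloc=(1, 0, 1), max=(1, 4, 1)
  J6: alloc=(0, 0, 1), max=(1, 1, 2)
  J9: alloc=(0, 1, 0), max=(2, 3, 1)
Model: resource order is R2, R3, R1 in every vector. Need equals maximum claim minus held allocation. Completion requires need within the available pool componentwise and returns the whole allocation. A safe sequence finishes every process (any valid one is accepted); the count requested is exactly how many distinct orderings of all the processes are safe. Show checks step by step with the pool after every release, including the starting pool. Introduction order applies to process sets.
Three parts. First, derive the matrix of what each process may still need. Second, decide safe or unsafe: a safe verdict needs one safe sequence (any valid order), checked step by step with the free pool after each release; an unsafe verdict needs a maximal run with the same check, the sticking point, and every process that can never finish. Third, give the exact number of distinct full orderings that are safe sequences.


(1) Outstanding need per process (order R2, R3, R1):
  J2: (1, 0, 1)
  J7: (0, 0, 1)
  J5: (0, 4, 0)
  J6: (1, 1, 1)
  J9: (2, 2, 1)
(2) The state is SAFE; one workable sequence: J7, J2, J5, J6, J9.
Key observation: J7 is the earliest step where a requested resource binds exactly: need (0, 0, 1), pool (0, 1, 1) at its turn.
Walking it through:
  pool = (0, 1, 1)
  run J7 (needs (0, 0, 1), free (0, 1, 1)); after release of (3, 1, 0) the pool is (3, 2, 1)
  run J2 (needs (1, 0, 1), free (3, 2, 1)); after release of (1, 3, 0) the pool is (4, 5, 1)
  run J5 (needs (0, 4, 0), free (4, 5, 1)); after release of (1, 0, 1) the pool is (5, 5, 2)
  run J6 (needs (1, 1, 1), free (5, 5, 2)); after release of (0, 0, 1) the pool is (5, 5, 3)
  run J9 (needs (2, 2, 1), free (5, 5, 3)); after release of (0, 1, 0) the pool is (5, 6, 3)
(3) Precisely 12 of the possible complete orderings are safe sequences.


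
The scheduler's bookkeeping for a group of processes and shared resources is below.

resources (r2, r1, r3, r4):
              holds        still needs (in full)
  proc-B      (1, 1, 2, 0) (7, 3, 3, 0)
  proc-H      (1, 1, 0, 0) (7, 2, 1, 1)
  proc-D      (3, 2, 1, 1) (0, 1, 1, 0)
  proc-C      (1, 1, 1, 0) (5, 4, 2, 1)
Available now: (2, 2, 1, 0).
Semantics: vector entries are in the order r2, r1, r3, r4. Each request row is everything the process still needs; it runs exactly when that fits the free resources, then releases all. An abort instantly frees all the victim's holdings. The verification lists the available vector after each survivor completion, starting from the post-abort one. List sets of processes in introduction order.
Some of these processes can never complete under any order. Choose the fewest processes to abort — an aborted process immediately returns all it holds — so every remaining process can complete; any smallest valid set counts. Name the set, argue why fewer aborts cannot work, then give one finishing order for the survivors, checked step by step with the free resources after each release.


Abort proc-B.
Key observation: aborting proc-B returns (1, 1, 2, 0), and proc-H — hopeless before — runs at step 3 with the returned capacity in the pool.
No smaller set exists: with zero aborts the deadlock remains.
Survivors finish in the order: proc-D, proc-C, proc-H. Check, step by step (pool after the aborts first):
  pool = (3, 3, 3, 0)
  run proc-D (needs (0, 1, 1, 0), free (3, 3, 3, 0)); after release of (3, 2, 1, 1) the pool is (6, 5, 4, 1)
  run proc-C (needs (5, 4, 2, 1), free (6, 5, 4, 1)); after release of (1, 1, 1, 0) the pool is (7, 6, 5, 1)
  run proc-H (needs (7, 2, 1, 1), free (7, 6, 5, 1)); after release of (1, 1, 0, 0) the pool is (8, 7, 5, 1)


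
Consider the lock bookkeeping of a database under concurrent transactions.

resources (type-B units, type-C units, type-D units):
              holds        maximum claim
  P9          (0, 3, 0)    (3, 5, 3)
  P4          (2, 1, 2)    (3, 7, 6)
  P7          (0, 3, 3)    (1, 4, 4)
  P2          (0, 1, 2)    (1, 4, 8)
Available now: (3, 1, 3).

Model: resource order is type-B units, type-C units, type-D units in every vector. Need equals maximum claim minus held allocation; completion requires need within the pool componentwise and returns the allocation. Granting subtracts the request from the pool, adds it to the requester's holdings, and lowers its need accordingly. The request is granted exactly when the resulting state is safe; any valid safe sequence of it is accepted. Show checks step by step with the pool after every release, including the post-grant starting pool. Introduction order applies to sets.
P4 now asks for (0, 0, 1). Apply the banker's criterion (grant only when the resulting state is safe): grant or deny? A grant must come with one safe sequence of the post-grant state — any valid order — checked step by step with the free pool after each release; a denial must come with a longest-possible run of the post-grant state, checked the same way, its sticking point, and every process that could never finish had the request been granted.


GRANT: granting preserves safety; a valid post-grant sequence is P7, P9, P4, P2.
Key observation: the transfer keeps a workable pool ((3, 1, 2)); P7 starts the safe sequence.
Verifying the post-grant state step by step:
  pool = (3, 1, 2)
  run P7 (needs (1, 1, 1), free (3, 1, 2)); after release of (0, 3, 3) the pool is (3, 4, 5)
  run P9 (needs (3, 2, 3), free (3, 4, 5)); after release of (0, 3, 0) the pool is (3, 7, 5)
  run P4 (needs (1, 6, 3), free (3, 7, 5)); after release of (2, 1, 3) the pool is (5, 8, 8)
  run P2 (needs (1, 3, 6), free (5, 8, 8)); after release of (0, 1, 2) the pool is (5, 9, 10)


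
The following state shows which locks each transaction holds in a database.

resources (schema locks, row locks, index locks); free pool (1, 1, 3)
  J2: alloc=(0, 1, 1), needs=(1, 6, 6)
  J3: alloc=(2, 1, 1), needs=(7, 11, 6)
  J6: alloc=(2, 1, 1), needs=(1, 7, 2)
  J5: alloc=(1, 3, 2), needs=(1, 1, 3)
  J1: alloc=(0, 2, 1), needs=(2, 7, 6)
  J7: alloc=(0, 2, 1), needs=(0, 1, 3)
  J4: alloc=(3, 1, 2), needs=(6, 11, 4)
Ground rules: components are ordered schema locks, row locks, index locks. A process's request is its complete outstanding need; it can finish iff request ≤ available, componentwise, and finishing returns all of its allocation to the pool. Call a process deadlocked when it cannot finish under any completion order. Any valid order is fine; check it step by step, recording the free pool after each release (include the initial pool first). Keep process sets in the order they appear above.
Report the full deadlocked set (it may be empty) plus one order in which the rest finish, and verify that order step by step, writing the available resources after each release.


The deadlocked set is J3 and J4.
Key observation: the wall is schema locks: completing J5, J7, J2, J1, J6 brings the pool only to (4, 10, 9), and all the rest need more.
A valid finishing order for the others: J5, J7, J2, J1, J6. Check, step by step:
  pool = (1, 1, 3)
  run J5 (needs (1, 1, 3), free (1, 1, 3)); after release of (1, 3, 2) the pool is (2, 4, 5)
  run J7 (needs (0, 1, 3), free (2, 4, 5)); after release of (0, 2, 1) the pool is (2, 6, 6)
  run J2 (needs (1, 6, 6), free (2, 6, 6)); after release of (0, 1, 1) the pool is (2, 7, 7)
  run J1 (needs (2, 7, 6), free (2, 7, 7)); after release of (0, 2, 1) the pool is (2, 9, 8)
  run J6 (needs (1, 7, 2), free (2, 9, 8)); after release of (2, 1, 1) the pool is (4, 10, 9)
The stuck group stays short no matter what:
  J3 still needs (7, 11, 6) but only (4, 10, 9) is free — short on schema locks and row locks
  J4 still needs (6, 11, 4) but only (4, 10, 9) is free — short on schema locks and row locks


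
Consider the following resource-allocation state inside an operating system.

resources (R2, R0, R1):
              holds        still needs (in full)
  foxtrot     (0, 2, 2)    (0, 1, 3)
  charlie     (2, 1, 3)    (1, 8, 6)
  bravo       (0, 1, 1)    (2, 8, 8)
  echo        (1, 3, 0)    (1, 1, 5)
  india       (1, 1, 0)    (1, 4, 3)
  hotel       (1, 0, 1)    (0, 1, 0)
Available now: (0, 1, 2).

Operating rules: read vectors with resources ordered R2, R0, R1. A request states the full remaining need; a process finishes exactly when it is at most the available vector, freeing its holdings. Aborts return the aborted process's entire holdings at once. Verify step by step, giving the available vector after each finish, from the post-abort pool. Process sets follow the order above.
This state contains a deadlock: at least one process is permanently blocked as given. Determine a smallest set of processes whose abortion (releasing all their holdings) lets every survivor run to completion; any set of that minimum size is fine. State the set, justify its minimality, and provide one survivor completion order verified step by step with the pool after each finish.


Abort bravo.
Key observation: aborting bravo returns (0, 1, 1), and charlie — hopeless before — runs at step 5 with the returned capacity in the pool.
Minimality: the empty abort set fails — the state is deadlocked as it stands.
The survivors complete as hotel, foxtrot, india, echo, charlie. Step-by-step check (starting from the post-abort pool):
  pool = (0, 2, 3)
  hotel: need (0, 1, 0) fits (0, 2, 3); releases (1, 0, 1), pool now (1, 2, 4)
  foxtrot: need (0, 1, 3) fits (1, 2, 4); releases (0, 2, 2), pool now (1, 4, 6)
  india: need (1, 4, 3) fits (1, 4, 6); releases (1, 1, 0), pool now (2, 5, 6)
  echo: need (1, 1, 5) fits (2, 5, 6); releases (1, 3, 0), pool now (3, 8, 6)
  charlie: need (1, 8, 6) fits (3, 8, 6); releases (2, 1, 3), pool now (5, 9, 9)


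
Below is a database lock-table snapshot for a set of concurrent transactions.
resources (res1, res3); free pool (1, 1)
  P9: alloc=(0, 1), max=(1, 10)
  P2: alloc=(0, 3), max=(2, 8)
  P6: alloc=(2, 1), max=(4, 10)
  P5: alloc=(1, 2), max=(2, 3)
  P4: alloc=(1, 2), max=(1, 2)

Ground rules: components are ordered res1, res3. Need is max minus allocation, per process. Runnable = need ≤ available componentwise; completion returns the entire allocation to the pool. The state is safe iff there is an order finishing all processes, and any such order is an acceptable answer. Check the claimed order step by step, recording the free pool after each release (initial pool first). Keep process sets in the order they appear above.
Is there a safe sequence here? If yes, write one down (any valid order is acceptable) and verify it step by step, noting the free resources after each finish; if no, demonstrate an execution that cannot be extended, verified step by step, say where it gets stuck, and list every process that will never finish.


The state is UNSAFE.
Key observation: even finishing P5, P4, P2 leaves just (3, 8) free — too little res3 for any of the remaining processes.
The run P5, P4, P2 cannot be extended any further. Step-by-step check:
  pool = (1, 1)
  P5 needs (1, 1) <= (1, 1) -> finishes; pool += (1, 2) = (2, 3)
  P4 needs (0, 0) <= (2, 3) -> finishes; pool += (1, 2) = (3, 5)
  P2 needs (2, 5) <= (3, 5) -> finishes; pool += (0, 3) = (3, 8)
  P9 cannot run: need (1, 9) vs free (3, 8) (insufficient res3)
  P6 cannot run: need (2, 9) vs free (3, 8) (insufficient res3)
Never able to finish: P9 and P6.


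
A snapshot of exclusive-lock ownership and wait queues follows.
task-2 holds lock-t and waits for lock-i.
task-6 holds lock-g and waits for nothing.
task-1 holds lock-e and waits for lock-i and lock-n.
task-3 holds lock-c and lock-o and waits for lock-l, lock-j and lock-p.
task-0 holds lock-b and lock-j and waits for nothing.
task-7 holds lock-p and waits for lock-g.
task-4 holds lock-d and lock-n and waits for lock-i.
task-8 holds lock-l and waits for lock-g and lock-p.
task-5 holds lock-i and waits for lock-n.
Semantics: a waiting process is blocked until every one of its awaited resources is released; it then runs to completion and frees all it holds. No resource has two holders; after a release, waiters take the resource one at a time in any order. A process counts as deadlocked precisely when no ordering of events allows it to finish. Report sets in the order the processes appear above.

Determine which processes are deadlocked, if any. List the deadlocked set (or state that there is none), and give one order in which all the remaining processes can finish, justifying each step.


Deadlocked set: task-2, task-1, task-4 and task-5.
Key observation: the wait chain closes on itself along task-5 -> task-4 -> task-5; task-2 and task-1 wait into the deadlock from upstream.
One completion order for the rest: task-6, task-0, task-7, task-8, task-3.
Step-by-step check:
  task-6: no waits; runs immediately, freeing lock-g
  task-0: no waits; runs immediately, freeing lock-b and lock-j
  task-7: everything it awaited (lock-g) is free; runs, freeing lock-p
  task-8: everything it awaited (lock-g and lock-p) is free; runs, freeing lock-l
  task-3: everything it awaited (lock-l, lock-j and lock-p) is free; runs, freeing lock-c and lock-o


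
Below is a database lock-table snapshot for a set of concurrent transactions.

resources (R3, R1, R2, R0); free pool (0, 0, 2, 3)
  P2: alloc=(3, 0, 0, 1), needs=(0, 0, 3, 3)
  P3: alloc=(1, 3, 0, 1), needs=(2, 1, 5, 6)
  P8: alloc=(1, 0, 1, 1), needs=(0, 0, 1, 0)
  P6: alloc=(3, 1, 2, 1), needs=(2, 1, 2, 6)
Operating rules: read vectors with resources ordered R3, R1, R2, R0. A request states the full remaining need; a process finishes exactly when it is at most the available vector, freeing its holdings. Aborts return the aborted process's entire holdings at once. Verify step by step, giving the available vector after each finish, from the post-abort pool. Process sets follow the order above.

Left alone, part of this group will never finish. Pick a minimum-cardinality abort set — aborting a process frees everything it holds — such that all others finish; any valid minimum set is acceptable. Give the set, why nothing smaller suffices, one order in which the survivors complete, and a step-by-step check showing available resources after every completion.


Minimum abort set: P3.
Key observation: aborting P3 returns (1, 3, 0, 1), and P6 — hopeless before — runs at step 3 with the returned capacity in the pool.
Why nothing smaller works: aborting no one leaves the state deadlocked as given.
The survivors complete as P8, P2, P6. Check, step by step (starting from the post-abort pool):
  pool = (1, 3, 2, 4)
  P8 needs (0, 0, 1, 0) <= (1, 3, 2, 4) -> finishes; pool += (1, 0, 1, 1) = (2, 3, 3, 5)
  P2 needs (0, 0, 3, 3) <= (2, 3, 3, 5) -> finishes; pool += (3, 0, 0, 1) = (5, 3, 3, 6)
  P6 needs (2, 1, 2, 6) <= (5, 3, 3, 6) -> finishes; pool += (3, 1, 2, 1) = (8, 4, 5, 7)


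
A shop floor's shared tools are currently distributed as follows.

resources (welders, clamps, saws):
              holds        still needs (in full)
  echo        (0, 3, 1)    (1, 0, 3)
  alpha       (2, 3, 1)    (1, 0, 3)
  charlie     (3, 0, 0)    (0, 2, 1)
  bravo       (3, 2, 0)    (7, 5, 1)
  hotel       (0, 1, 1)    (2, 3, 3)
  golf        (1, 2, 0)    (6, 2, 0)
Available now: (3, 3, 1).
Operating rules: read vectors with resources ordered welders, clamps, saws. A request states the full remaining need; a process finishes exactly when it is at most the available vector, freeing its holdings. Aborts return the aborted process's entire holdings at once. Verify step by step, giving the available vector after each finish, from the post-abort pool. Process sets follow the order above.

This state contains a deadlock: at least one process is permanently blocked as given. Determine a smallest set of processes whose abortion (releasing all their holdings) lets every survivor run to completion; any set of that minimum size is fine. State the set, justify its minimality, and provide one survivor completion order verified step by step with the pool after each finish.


Abort echo and hotel.
Key observation: alpha was stuck for good until echo and hotel gave back (0, 4, 2); in the order shown it finishes at step 2.
Why nothing smaller works — every single abort fails: echo alone leaves alpha blocked (short on saws); alpha alone leaves echo blocked (short on saws); charlie alone leaves echo blocked (short on saws); bravo alone leaves echo blocked (short on saws); hotel alone leaves echo blocked (short on saws); golf alone leaves echo blocked (short on saws).
The survivors complete as charlie, alpha, bravo, golf. Walking it through (starting from the post-abort pool):
  pool = (3, 7, 3)
  charlie needs (0, 2, 1) <= (3, 7, 3) -> finishes; pool += (3, 0, 0) = (6, 7, 3)
  alpha needs (1, 0, 3) <= (6, 7, 3) -> finishes; pool += (2, 3, 1) = (8, 10, 4)
  bravo needs (7, 5, 1) <= (8, 10, 4) -> finishes; pool += (3, 2, 0) = (11, 12, 4)
  golf needs (6, 2, 0) <= (11, 12, 4) -> finishes; pool += (1, 2, 0) = (12, 14, 4)


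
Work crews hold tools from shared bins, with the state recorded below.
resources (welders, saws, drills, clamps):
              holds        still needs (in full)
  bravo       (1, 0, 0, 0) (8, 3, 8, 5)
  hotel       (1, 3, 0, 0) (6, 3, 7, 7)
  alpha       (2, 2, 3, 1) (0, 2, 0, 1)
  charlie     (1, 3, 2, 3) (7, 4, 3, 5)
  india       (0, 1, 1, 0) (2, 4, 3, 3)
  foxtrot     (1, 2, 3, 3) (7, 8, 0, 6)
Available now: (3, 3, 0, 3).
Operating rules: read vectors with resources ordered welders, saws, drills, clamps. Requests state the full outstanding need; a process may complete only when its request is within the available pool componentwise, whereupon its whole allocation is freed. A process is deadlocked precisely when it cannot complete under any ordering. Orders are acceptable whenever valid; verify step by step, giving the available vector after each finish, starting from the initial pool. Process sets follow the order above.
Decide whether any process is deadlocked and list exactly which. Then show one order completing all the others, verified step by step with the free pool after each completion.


The deadlocked set is bravo, hotel, charlie and foxtrot.
Key observation: alpha, india can finish, but then (5, 6, 4, 4) is all there is, and the blocked group's welders demands exceed it.
One completion order for the rest: alpha, india. Step-by-step check:
  pool = (3, 3, 0, 3)
  alpha: need (0, 2, 0, 1) fits (3, 3, 0, 3); releases (2, 2, 3, 1), pool now (5, 5, 3, 4)
  india: need (2, 4, 3, 3) fits (5, 5, 3, 4); releases (0, 1, 1, 0), pool now (5, 6, 4, 4)
None of the blocked processes ever fits:
  blocked: bravo wants (8, 3, 8, 5), pool (5, 6, 4, 4) — not enough welders, drills and clamps
  blocked: hotel wants (6, 3, 7, 7), pool (5, 6, 4, 4) — not enough welders, drills and clamps
  blocked: charlie wants (7, 4, 3, 5), pool (5, 6, 4, 4) — not enough welders and clamps
  blocked: foxtrot wants (7, 8, 0, 6), pool (5, 6, 4, 4) — not enough welders, saws and clamps


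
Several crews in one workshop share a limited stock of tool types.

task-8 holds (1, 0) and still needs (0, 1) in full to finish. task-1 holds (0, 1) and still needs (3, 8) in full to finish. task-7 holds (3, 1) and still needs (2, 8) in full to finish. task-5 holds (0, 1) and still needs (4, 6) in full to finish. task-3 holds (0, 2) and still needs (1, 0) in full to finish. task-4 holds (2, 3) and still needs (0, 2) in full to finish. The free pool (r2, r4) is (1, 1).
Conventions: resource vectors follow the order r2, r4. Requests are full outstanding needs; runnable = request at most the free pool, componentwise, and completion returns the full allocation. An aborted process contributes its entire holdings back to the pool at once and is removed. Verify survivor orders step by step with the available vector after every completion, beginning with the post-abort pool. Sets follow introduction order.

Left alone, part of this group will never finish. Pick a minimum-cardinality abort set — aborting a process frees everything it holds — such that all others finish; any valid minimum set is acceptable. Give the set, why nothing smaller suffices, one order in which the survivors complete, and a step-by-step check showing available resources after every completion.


The answer: abort task-7.
Key observation: aborting task-7 returns (3, 1), and task-1 — hopeless before — runs at step 5 with the returned capacity in the pool.
Why nothing smaller works: aborting no one leaves the state deadlocked as given.
Survivors finish in the order: task-3, task-4, task-8, task-5, task-1. Walking it through (pool after the aborts first):
  pool = (4, 2)
  run task-3 (needs (1, 0), free (4, 2)); after release of (0, 2) the pool is (4, 4)
  run task-4 (needs (0, 2), free (4, 4)); after release of (2, 3) the pool is (6, 7)
  run task-8 (needs (0, 1), free (6, 7)); after release of (1, 0) the pool is (7, 7)
  run task-5 (needs (4, 6), free (7, 7)); after release of (0, 1) the pool is (7, 8)
  run task-1 (needs (3, 8), free (7, 8)); after release of (0, 1) the pool is (7, 9)
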